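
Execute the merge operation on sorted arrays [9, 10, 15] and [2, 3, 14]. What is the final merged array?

Merging process:

Compare 9 vs 2: take 2 from right. Merged: [2]
Compare 9 vs 3: take 3 from right. Merged: [2, 3]
Compare 9 vs 14: take 9 from left. Merged: [2, 3, 9]
Compare 10 vs 14: take 10 from left. Merged: [2, 3, 9, 10]
Compare 15 vs 14: take 14 from right. Merged: [2, 3, 9, 10, 14]
Append remaining from left: [15]. Merged: [2, 3, 9, 10, 14, 15]

Final merged array: [2, 3, 9, 10, 14, 15]
Total comparisons: 5

The merged array is [2, 3, 9, 10, 14, 15], requiring 5 comparisons. The merge step runs in O(n) time where n is the total number of elements.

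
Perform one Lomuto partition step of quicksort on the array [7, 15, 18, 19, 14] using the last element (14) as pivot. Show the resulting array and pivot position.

Lomuto partition with pivot = 14:

Initial array: [7, 15, 18, 19, 14]

arr[0]=7 <= 14: swap with position 0, array becomes [7, 15, 18, 19, 14]
arr[1]=15 > 14: no swap
arr[2]=18 > 14: no swap
arr[3]=19 > 14: no swap

Place pivot at position 1: [7, 14, 18, 19, 15]
Pivot position: 1

After partitioning with pivot 14, the array becomes [7, 14, 18, 19, 15]. The pivot is placed at index 1. All elements to the left of the pivot are <= 14, and all elements to the right are > 14.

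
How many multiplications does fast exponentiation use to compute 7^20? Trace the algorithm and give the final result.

Computing 7^20 by squaring (build up from 7^1; each line after the first costs one multiplication):

7^1 = 7
7^2 = (7^1)^2 = 7^2 = 49
7^4 = (7^2)^2 = 49^2 = 2401
7^5 = 7 * 7^4 = 7 * 2401 = 16807
7^10 = (7^5)^2 = 16807^2 = 282475249
7^20 = (7^10)^2 = 282475249^2 = 79792266297612001

Result: 79792266297612001
Multiplications needed: 5 (5 lines after 7^1)

7^20 = 79792266297612001. Using exponentiation by squaring, this requires 5 multiplications. The key idea: if the exponent is even, square the half-power; if odd, multiply by the base once.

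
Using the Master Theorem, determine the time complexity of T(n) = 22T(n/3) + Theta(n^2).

Master Theorem for T(n) = 22T(n/3) + O(n^2):

a = 22, b = 3, c = 2
log_b(a) = log_3(22) = 2.8136

Case 1: c = 2 < log_3(22) = 2.8136
T(n) = O(n^(log_3 22))

For T(n) = 22T(n/3) + O(n^2): log_3(22) = 2.8136. This is Case 1 of the Master Theorem (c < log_b(a), work dominated by leaves), giving O(n^(log_3 22)).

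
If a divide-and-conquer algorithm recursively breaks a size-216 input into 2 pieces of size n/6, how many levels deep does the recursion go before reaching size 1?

For divide and conquer with division factor 6:

Problem sizes at each level:
Level 0: 216
Level 1: 36
Level 2: 6
Level 3: 1

The root is level 0 and the size-1 base case is level 3 (the tree spans levels 0 through 3, i.e. 4 levels counting the root), so the depth is the number of divisions: log_6(216) = 3

The recursion tree depth is log_6(216) = 3. At each level, the problem size is divided by 6, so it takes 3 divisions to reduce to a base case of size 1. The algorithm makes 2 recursive calls at each level.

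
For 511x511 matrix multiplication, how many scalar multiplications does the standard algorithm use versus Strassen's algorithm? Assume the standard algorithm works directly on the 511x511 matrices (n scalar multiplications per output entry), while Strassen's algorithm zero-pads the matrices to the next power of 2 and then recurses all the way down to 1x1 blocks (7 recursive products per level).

Matrix multiplication for 511x511 matrices:

Strassen's algorithm requires power-of-2 dimensions. Pad 511x511 to 512x512 (next power of 2).

Standard algorithm: 511^3 = 133432831 multiplications
Strassen's algorithm: 7^(log2(512)) = 7^9 = 40353607 multiplications
Savings: 133432831 - 40353607 = 93079224 multiplications

Standard: 133432831 multiplications (511^3). Strassen: 40353607 multiplications (7^9, after padding to 512x512). Strassen reduces 8 recursive multiplications to 7 at each level.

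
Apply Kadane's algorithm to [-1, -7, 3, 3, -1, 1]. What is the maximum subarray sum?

Using Kadane's algorithm on [-1, -7, 3, 3, -1, 1]:

Scanning through the array:
Position 1 (value -7): max_ending_here = -7, max_so_far = -1
Position 2 (value 3): max_ending_here = 3, max_so_far = 3
Position 3 (value 3): max_ending_here = 6, max_so_far = 6
Position 4 (value -1): max_ending_here = 5, max_so_far = 6
Position 5 (value 1): max_ending_here = 6, max_so_far = 6

Maximum subarray: [3, 3]
Maximum sum: 6

The maximum subarray is [3, 3] with sum 6. This subarray runs from index 2 to index 3.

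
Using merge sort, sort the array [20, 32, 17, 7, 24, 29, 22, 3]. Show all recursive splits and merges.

Merge sort trace:

Split: [20, 32, 17, 7, 24, 29, 22, 3] -> [20, 32, 17, 7] and [24, 29, 22, 3]
  Split: [20, 32, 17, 7] -> [20, 32] and [17, 7]
    Split: [20, 32] -> [20] and [32]
    Merge: [20] + [32] -> [20, 32]
    Split: [17, 7] -> [17] and [7]
    Merge: [17] + [7] -> [7, 17]
  Merge: [20, 32] + [7, 17] -> [7, 17, 20, 32]
  Split: [24, 29, 22, 3] -> [24, 29] and [22, 3]
    Split: [24, 29] -> [24] and [29]
    Merge: [24] + [29] -> [24, 29]
    Split: [22, 3] -> [22] and [3]
    Merge: [22] + [3] -> [3, 22]
  Merge: [24, 29] + [3, 22] -> [3, 22, 24, 29]
Merge: [7, 17, 20, 32] + [3, 22, 24, 29] -> [3, 7, 17, 20, 22, 24, 29, 32]

Final sorted array: [3, 7, 17, 20, 22, 24, 29, 32]

The merge sort proceeds by recursively splitting the array and merging sorted halves.
After all merges, the sorted array is [3, 7, 17, 20, 22, 24, 29, 32].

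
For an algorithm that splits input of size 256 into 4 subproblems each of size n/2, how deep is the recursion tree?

For divide and conquer with division factor 2:

Problem sizes at each level:
Level 0: 256
Level 1: 128
Level 2: 64
Level 3: 32
Level 4: 16
Level 5: 8
Level 6: 4
Level 7: 2
Level 8: 1

The root is level 0 and the size-1 base case is level 8 (the tree spans levels 0 through 8, i.e. 9 levels counting the root), so the depth is the number of divisions: log_2(256) = 8

The recursion tree depth is log_2(256) = 8. At each level, the problem size is divided by 2, so it takes 8 divisions to reduce to a base case of size 1. The algorithm makes 4 recursive calls at each level.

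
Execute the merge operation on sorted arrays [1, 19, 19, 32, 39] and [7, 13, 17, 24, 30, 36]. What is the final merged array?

Merging process:

Compare 1 vs 7: take 1 from left. Merged: [1]
Compare 19 vs 7: take 7 from right. Merged: [1, 7]
Compare 19 vs 13: take 13 from right. Merged: [1, 7, 13]
Compare 19 vs 17: take 17 from right. Merged: [1, 7, 13, 17]
Compare 19 vs 24: take 19 from left. Merged: [1, 7, 13, 17, 19]
Compare 19 vs 24: take 19 from left. Merged: [1, 7, 13, 17, 19, 19]
Compare 32 vs 24: take 24 from right. Merged: [1, 7, 13, 17, 19, 19, 24]
Compare 32 vs 30: take 30 from right. Merged: [1, 7, 13, 17, 19, 19, 24, 30]
Compare 32 vs 36: take 32 from left. Merged: [1, 7, 13, 17, 19, 19, 24, 30, 32]
Compare 39 vs 36: take 36 from right. Merged: [1, 7, 13, 17, 19, 19, 24, 30, 32, 36]
Append remaining from left: [39]. Merged: [1, 7, 13, 17, 19, 19, 24, 30, 32, 36, 39]

Final merged array: [1, 7, 13, 17, 19, 19, 24, 30, 32, 36, 39]
Total comparisons: 10

The merged array is [1, 7, 13, 17, 19, 19, 24, 30, 32, 36, 39], requiring 10 comparisons. The merge step runs in O(n) time where n is the total number of elements.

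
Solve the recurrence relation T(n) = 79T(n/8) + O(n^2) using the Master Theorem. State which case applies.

Master Theorem for T(n) = 79T(n/8) + O(n^2):

a = 79, b = 8, c = 2
log_b(a) = log_8(79) = 2.1013

Case 1: c = 2 < log_8(79) = 2.1013
T(n) = O(n^(log_8 79))

For T(n) = 79T(n/8) + O(n^2): log_8(79) = 2.1013. This is Case 1 of the Master Theorem (c < log_b(a), work dominated by leaves), giving O(n^(log_8 79)).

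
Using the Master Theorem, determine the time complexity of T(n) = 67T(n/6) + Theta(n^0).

Master Theorem for T(n) = 67T(n/6) + O(n^0):

a = 67, b = 6, c = 0
log_b(a) = log_6(67) = 2.3467

Case 1: c = 0 < log_6(67) = 2.3467
T(n) = O(n^(log_6 67))

For T(n) = 67T(n/6) + O(n^0): log_6(67) = 2.3467. This is Case 1 of the Master Theorem (c < log_b(a), work dominated by leaves), giving O(n^(log_6 67)).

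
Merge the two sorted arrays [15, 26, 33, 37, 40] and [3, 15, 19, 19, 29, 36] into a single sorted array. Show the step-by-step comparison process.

Merging process:

Compare 15 vs 3: take 3 from right. Merged: [3]
Compare 15 vs 15: take 15 from left. Merged: [3, 15]
Compare 26 vs 15: take 15 from right. Merged: [3, 15, 15]
Compare 26 vs 19: take 19 from right. Merged: [3, 15, 15, 19]
Compare 26 vs 19: take 19 from right. Merged: [3, 15, 15, 19, 19]
Compare 26 vs 29: take 26 from left. Merged: [3, 15, 15, 19, 19, 26]
Compare 33 vs 29: take 29 from right. Merged: [3, 15, 15, 19, 19, 26, 29]
Compare 33 vs 36: take 33 from left. Merged: [3, 15, 15, 19, 19, 26, 29, 33]
Compare 37 vs 36: take 36 from right. Merged: [3, 15, 15, 19, 19, 26, 29, 33, 36]
Append remaining from left: [37, 40]. Merged: [3, 15, 15, 19, 19, 26, 29, 33, 36, 37, 40]

Final merged array: [3, 15, 15, 19, 19, 26, 29, 33, 36, 37, 40]
Total comparisons: 9

The merged array is [3, 15, 15, 19, 19, 26, 29, 33, 36, 37, 40], requiring 9 comparisons. The merge step runs in O(n) time where n is the total number of elements.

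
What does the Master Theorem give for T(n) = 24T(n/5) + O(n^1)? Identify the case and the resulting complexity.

Master Theorem for T(n) = 24T(n/5) + O(n^1):

a = 24, b = 5, c = 1
log_b(a) = log_5(24) = 1.9746

Case 1: c = 1 < log_5(24) = 1.9746
T(n) = O(n^(log_5 24))

For T(n) = 24T(n/5) + O(n^1): log_5(24) = 1.9746. This is Case 1 of the Master Theorem (c < log_b(a), work dominated by leaves), giving O(n^(log_5 24)).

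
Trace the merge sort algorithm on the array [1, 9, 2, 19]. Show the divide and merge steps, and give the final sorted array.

Merge sort trace:

Split: [1, 9, 2, 19] -> [1, 9] and [2, 19]
  Split: [1, 9] -> [1] and [9]
  Merge: [1] + [9] -> [1, 9]
  Split: [2, 19] -> [2] and [19]
  Merge: [2] + [19] -> [2, 19]
Merge: [1, 9] + [2, 19] -> [1, 2, 9, 19]

Final sorted array: [1, 2, 9, 19]

The merge sort proceeds by recursively splitting the array and merging sorted halves.
After all merges, the sorted array is [1, 2, 9, 19].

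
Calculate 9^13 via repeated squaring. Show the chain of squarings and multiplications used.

Computing 9^13 by squaring (build up from 9^1; each line after the first costs one multiplication):

9^1 = 9
9^2 = (9^1)^2 = 9^2 = 81
9^3 = 9 * 9^2 = 9 * 81 = 729
9^6 = (9^3)^2 = 729^2 = 531441
9^12 = (9^6)^2 = 531441^2 = 282429536481
9^13 = 9 * 9^12 = 9 * 282429536481 = 2541865828329

Result: 2541865828329
Multiplications needed: 5 (5 lines after 9^1)

9^13 = 2541865828329. Using exponentiation by squaring, this requires 5 multiplications. The key idea: if the exponent is even, square the half-power; if odd, multiply by the base once.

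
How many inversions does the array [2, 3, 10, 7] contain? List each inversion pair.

Finding inversions in [2, 3, 10, 7]:

(2, 3): arr[2]=10 > arr[3]=7

Total inversions: 1

The array has 1 inversion(s): (2,3). Each pair (i,j) satisfies i < j and arr[i] > arr[j].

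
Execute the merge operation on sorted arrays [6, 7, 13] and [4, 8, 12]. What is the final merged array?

Merging process:

Compare 6 vs 4: take 4 from right. Merged: [4]
Compare 6 vs 8: take 6 from left. Merged: [4, 6]
Compare 7 vs 8: take 7 from left. Merged: [4, 6, 7]
Compare 13 vs 8: take 8 from right. Merged: [4, 6, 7, 8]
Compare 13 vs 12: take 12 from right. Merged: [4, 6, 7, 8, 12]
Append remaining from left: [13]. Merged: [4, 6, 7, 8, 12, 13]

Final merged array: [4, 6, 7, 8, 12, 13]
Total comparisons: 5

The merged array is [4, 6, 7, 8, 12, 13], requiring 5 comparisons. The merge step runs in O(n) time where n is the total number of elements.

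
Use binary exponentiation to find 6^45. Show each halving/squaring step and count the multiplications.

Computing 6^45 by squaring (build up from 6^1; each line after the first costs one multiplication):

6^1 = 6
6^2 = (6^1)^2 = 6^2 = 36
6^4 = (6^2)^2 = 36^2 = 1296
6^5 = 6 * 6^4 = 6 * 1296 = 7776
6^10 = (6^5)^2 = 7776^2 = 60466176
6^11 = 6 * 6^10 = 6 * 60466176 = 362797056
6^22 = (6^11)^2 = 362797056^2 = 131621703842267136
6^44 = (6^22)^2 = 131621703842267136^2 = 17324272922341479351919144385642496
6^45 = 6 * 6^44 = 6 * 17324272922341479351919144385642496 = 103945637534048876111514866313854976

Result: 103945637534048876111514866313854976
Multiplications needed: 8 (8 lines after 6^1)

6^45 = 103945637534048876111514866313854976. Using exponentiation by squaring, this requires 8 multiplications. The key idea: if the exponent is even, square the half-power; if odd, multiply by the base once.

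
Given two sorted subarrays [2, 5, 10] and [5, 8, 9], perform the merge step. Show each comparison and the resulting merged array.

Merging process:

Compare 2 vs 5: take 2 from left. Merged: [2]
Compare 5 vs 5: take 5 from left. Merged: [2, 5]
Compare 10 vs 5: take 5 from right. Merged: [2, 5, 5]
Compare 10 vs 8: take 8 from right. Merged: [2, 5, 5, 8]
Compare 10 vs 9: take 9 from right. Merged: [2, 5, 5, 8, 9]
Append remaining from left: [10]. Merged: [2, 5, 5, 8, 9, 10]

Final merged array: [2, 5, 5, 8, 9, 10]
Total comparisons: 5

The merged array is [2, 5, 5, 8, 9, 10], requiring 5 comparisons. The merge step runs in O(n) time where n is the total number of elements.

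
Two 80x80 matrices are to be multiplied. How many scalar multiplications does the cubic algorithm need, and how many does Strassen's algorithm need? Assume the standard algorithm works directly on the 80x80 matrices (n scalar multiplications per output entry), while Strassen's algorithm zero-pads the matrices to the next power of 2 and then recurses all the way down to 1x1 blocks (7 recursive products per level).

Matrix multiplication for 80x80 matrices:

Strassen's algorithm requires power-of-2 dimensions. Pad 80x80 to 128x128 (next power of 2).

Standard algorithm: 80^3 = 512000 multiplications
Strassen's algorithm: 7^(log2(128)) = 7^7 = 823543 multiplications
Difference: 512000 - 823543 = -311543 (Strassen uses MORE here due to padding overhead — for small or just-over-power-of-2 n, padding can outweigh the per-level savings)

Standard: 512000 multiplications (80^3). Strassen: 823543 multiplications (7^7, after padding to 128x128). Strassen reduces 8 recursive multiplications to 7 at each level.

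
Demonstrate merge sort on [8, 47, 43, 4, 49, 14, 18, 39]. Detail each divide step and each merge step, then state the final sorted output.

Merge sort trace:

Split: [8, 47, 43, 4, 49, 14, 18, 39] -> [8, 47, 43, 4] and [49, 14, 18, 39]
  Split: [8, 47, 43, 4] -> [8, 47] and [43, 4]
    Split: [8, 47] -> [8] and [47]
    Merge: [8] + [47] -> [8, 47]
    Split: [43, 4] -> [43] and [4]
    Merge: [43] + [4] -> [4, 43]
  Merge: [8, 47] + [4, 43] -> [4, 8, 43, 47]
  Split: [49, 14, 18, 39] -> [49, 14] and [18, 39]
    Split: [49, 14] -> [49] and [14]
    Merge: [49] + [14] -> [14, 49]
    Split: [18, 39] -> [18] and [39]
    Merge: [18] + [39] -> [18, 39]
  Merge: [14, 49] + [18, 39] -> [14, 18, 39, 49]
Merge: [4, 8, 43, 47] + [14, 18, 39, 49] -> [4, 8, 14, 18, 39, 43, 47, 49]

Final sorted array: [4, 8, 14, 18, 39, 43, 47, 49]

The merge sort proceeds by recursively splitting the array and merging sorted halves.
After all merges, the sorted array is [4, 8, 14, 18, 39, 43, 47, 49].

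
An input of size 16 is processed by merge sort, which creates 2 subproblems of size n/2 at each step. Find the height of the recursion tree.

For divide and conquer with division factor 2:

Problem sizes at each level:
Level 0: 16
Level 1: 8
Level 2: 4
Level 3: 2
Level 4: 1

The root is level 0 and the size-1 base case is level 4 (the tree spans levels 0 through 4, i.e. 5 levels counting the root), so the depth is the number of divisions: log_2(16) = 4

The recursion tree depth is log_2(16) = 4. At each level, the problem size is divided by 2, so it takes 4 divisions to reduce to a base case of size 1. The algorithm makes 2 recursive calls at each level.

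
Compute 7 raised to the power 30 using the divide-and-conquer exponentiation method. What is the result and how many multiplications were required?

Computing 7^30 by squaring (build up from 7^1; each line after the first costs one multiplication):

7^1 = 7
7^2 = (7^1)^2 = 7^2 = 49
7^3 = 7 * 7^2 = 7 * 49 = 343
7^6 = (7^3)^2 = 343^2 = 117649
7^7 = 7 * 7^6 = 7 * 117649 = 823543
7^14 = (7^7)^2 = 823543^2 = 678223072849
7^15 = 7 * 7^14 = 7 * 678223072849 = 4747561509943
7^30 = (7^15)^2 = 4747561509943^2 = 22539340290692258087863249

Result: 22539340290692258087863249
Multiplications needed: 7 (7 lines after 7^1)

7^30 = 22539340290692258087863249. Using exponentiation by squaring, this requires 7 multiplications. The key idea: if the exponent is even, square the half-power; if odd, multiply by the base once.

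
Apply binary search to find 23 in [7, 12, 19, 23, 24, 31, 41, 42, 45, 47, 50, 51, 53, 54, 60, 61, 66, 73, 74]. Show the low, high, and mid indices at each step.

Binary search for 23 in [7, 12, 19, 23, 24, 31, 41, 42, 45, 47, 50, 51, 53, 54, 60, 61, 66, 73, 74]:

lo=0, hi=18, mid=9, arr[mid]=47 -> 47 > 23, search left half
lo=0, hi=8, mid=4, arr[mid]=24 -> 24 > 23, search left half
lo=0, hi=3, mid=1, arr[mid]=12 -> 12 < 23, search right half
lo=2, hi=3, mid=2, arr[mid]=19 -> 19 < 23, search right half
lo=3, hi=3, mid=3, arr[mid]=23 -> Found target at index 3!

Binary search finds 23 at index 3 after 5 comparisons. The search repeatedly halves the search space by comparing with the middle element.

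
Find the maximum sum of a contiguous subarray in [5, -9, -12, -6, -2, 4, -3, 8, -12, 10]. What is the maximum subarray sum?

Using Kadane's algorithm on [5, -9, -12, -6, -2, 4, -3, 8, -12, 10]:

Scanning through the array:
Position 1 (value -9): max_ending_here = -4, max_so_far = 5
Position 2 (value -12): max_ending_here = -12, max_so_far = 5
Position 3 (value -6): max_ending_here = -6, max_so_far = 5
Position 4 (value -2): max_ending_here = -2, max_so_far = 5
Position 5 (value 4): max_ending_here = 4, max_so_far = 5
Position 6 (value -3): max_ending_here = 1, max_so_far = 5
Position 7 (value 8): max_ending_here = 9, max_so_far = 9
Position 8 (value -12): max_ending_here = -3, max_so_far = 9
Position 9 (value 10): max_ending_here = 10, max_so_far = 10

Maximum subarray: [10]
Maximum sum: 10

The maximum subarray is [10] with sum 10. This subarray runs from index 9 to index 9.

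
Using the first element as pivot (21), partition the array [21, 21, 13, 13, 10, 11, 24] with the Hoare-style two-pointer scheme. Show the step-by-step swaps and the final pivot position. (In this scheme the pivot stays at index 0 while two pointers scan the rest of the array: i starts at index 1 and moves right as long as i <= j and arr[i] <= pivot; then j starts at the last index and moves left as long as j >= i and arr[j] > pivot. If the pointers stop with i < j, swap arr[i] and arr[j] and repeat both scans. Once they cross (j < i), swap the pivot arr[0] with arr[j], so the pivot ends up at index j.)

Hoare-style two-pointer partition with pivot = 21:

Initial array: [21, 21, 13, 13, 10, 11, 24]

Pointers start at i = 1, j = 6.
i ends at 6, j ends at 5: the pointers have crossed (j < i), so scanning stops.

Swap pivot arr[0] with arr[5] to place pivot at position 5: [11, 21, 13, 13, 10, 21, 24]
Pivot position: 5

After partitioning with pivot 21, the array becomes [11, 21, 13, 13, 10, 21, 24]. The pivot is placed at index 5. All elements to the left of the pivot are <= 21, and all elements to the right are > 21.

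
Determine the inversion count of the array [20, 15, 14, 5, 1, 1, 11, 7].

Finding inversions in [20, 15, 14, 5, 1, 1, 11, 7]:

(0, 1): arr[0]=20 > arr[1]=15
(0, 2): arr[0]=20 > arr[2]=14
(0, 3): arr[0]=20 > arr[3]=5
(0, 4): arr[0]=20 > arr[4]=1
(0, 5): arr[0]=20 > arr[5]=1
(0, 6): arr[0]=20 > arr[6]=11
(0, 7): arr[0]=20 > arr[7]=7
(1, 2): arr[1]=15 > arr[2]=14
(1, 3): arr[1]=15 > arr[3]=5
(1, 4): arr[1]=15 > arr[4]=1
(1, 5): arr[1]=15 > arr[5]=1
(1, 6): arr[1]=15 > arr[6]=11
(1, 7): arr[1]=15 > arr[7]=7
(2, 3): arr[2]=14 > arr[3]=5
(2, 4): arr[2]=14 > arr[4]=1
(2, 5): arr[2]=14 > arr[5]=1
(2, 6): arr[2]=14 > arr[6]=11
(2, 7): arr[2]=14 > arr[7]=7
(3, 4): arr[3]=5 > arr[4]=1
(3, 5): arr[3]=5 > arr[5]=1
(6, 7): arr[6]=11 > arr[7]=7

Total inversions: 21

The array has 21 inversion(s): (0,1), (0,2), (0,3), (0,4), (0,5), (0,6), (0,7), (1,2), (1,3), (1,4), (1,5), (1,6), (1,7), (2,3), (2,4), (2,5), (2,6), (2,7), (3,4), (3,5), (6,7). Each pair (i,j) satisfies i < j and arr[i] > arr[j].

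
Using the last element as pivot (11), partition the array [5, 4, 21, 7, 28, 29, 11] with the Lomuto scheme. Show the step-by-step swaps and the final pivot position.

Lomuto partition with pivot = 11:

Initial array: [5, 4, 21, 7, 28, 29, 11]

arr[0]=5 <= 11: swap with position 0, array becomes [5, 4, 21, 7, 28, 29, 11]
arr[1]=4 <= 11: swap with position 1, array becomes [5, 4, 21, 7, 28, 29, 11]
arr[2]=21 > 11: no swap
arr[3]=7 <= 11: swap with position 2, array becomes [5, 4, 7, 21, 28, 29, 11]
arr[4]=28 > 11: no swap
arr[5]=29 > 11: no swap

Place pivot at position 3: [5, 4, 7, 11, 28, 29, 21]
Pivot position: 3

After partitioning with pivot 11, the array becomes [5, 4, 7, 11, 28, 29, 21]. The pivot is placed at index 3. All elements to the left of the pivot are <= 11, and all elements to the right are > 11.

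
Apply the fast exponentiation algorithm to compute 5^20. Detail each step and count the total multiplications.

Computing 5^20 by squaring (build up from 5^1; each line after the first costs one multiplication):

5^1 = 5
5^2 = (5^1)^2 = 5^2 = 25
5^4 = (5^2)^2 = 25^2 = 625
5^5 = 5 * 5^4 = 5 * 625 = 3125
5^10 = (5^5)^2 = 3125^2 = 9765625
5^20 = (5^10)^2 = 9765625^2 = 95367431640625

Result: 95367431640625
Multiplications needed: 5 (5 lines after 5^1)

5^20 = 95367431640625. Using exponentiation by squaring, this requires 5 multiplications. The key idea: if the exponent is even, square the half-power; if odd, multiply by the base once.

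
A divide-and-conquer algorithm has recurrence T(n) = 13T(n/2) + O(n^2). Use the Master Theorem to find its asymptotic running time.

Master Theorem for T(n) = 13T(n/2) + O(n^2):

a = 13, b = 2, c = 2
log_b(a) = log_2(13) = 3.7004

Case 1: c = 2 < log_2(13) = 3.7004
T(n) = O(n^(log_2 13))

For T(n) = 13T(n/2) + O(n^2): log_2(13) = 3.7004. This is Case 1 of the Master Theorem (c < log_b(a), work dominated by leaves), giving O(n^(log_2 13)).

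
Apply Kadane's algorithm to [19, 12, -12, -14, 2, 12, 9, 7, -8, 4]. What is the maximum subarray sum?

Using Kadane's algorithm on [19, 12, -12, -14, 2, 12, 9, 7, -8, 4]:

Scanning through the array:
Position 1 (value 12): max_ending_here = 31, max_so_far = 31
Position 2 (value -12): max_ending_here = 19, max_so_far = 31
Position 3 (value -14): max_ending_here = 5, max_so_far = 31
Position 4 (value 2): max_ending_here = 7, max_so_far = 31
Position 5 (value 12): max_ending_here = 19, max_so_far = 31
Position 6 (value 9): max_ending_here = 28, max_so_far = 31
Position 7 (value 7): max_ending_here = 35, max_so_far = 35
Position 8 (value -8): max_ending_here = 27, max_so_far = 35
Position 9 (value 4): max_ending_here = 31, max_so_far = 35

Maximum subarray: [19, 12, -12, -14, 2, 12, 9, 7]
Maximum sum: 35

The maximum subarray is [19, 12, -12, -14, 2, 12, 9, 7] with sum 35. This subarray runs from index 0 to index 7.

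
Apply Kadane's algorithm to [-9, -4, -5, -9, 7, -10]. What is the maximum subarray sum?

Using Kadane's algorithm on [-9, -4, -5, -9, 7, -10]:

Scanning through the array:
Position 1 (value -4): max_ending_here = -4, max_so_far = -4
Position 2 (value -5): max_ending_here = -5, max_so_far = -4
Position 3 (value -9): max_ending_here = -9, max_so_far = -4
Position 4 (value 7): max_ending_here = 7, max_so_far = 7
Position 5 (value -10): max_ending_here = -3, max_so_far = 7

Maximum subarray: [7]
Maximum sum: 7

The maximum subarray is [7] with sum 7. This subarray runs from index 4 to index 4.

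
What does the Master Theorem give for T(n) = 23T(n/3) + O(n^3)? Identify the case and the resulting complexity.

Master Theorem for T(n) = 23T(n/3) + O(n^3):

a = 23, b = 3, c = 3
log_b(a) = log_3(23) = 2.8540

Case 3: c = 3 > log_3(23) = 2.8540
T(n) = O(n^3) = O(n^3)

For T(n) = 23T(n/3) + O(n^3): log_3(23) = 2.8540. This is Case 3 of the Master Theorem (c > log_b(a), work dominated by root), giving O(n^3).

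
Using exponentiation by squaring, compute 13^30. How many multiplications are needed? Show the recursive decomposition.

Computing 13^30 by squaring (build up from 13^1; each line after the first costs one multiplication):

13^1 = 13
13^2 = (13^1)^2 = 13^2 = 169
13^3 = 13 * 13^2 = 13 * 169 = 2197
13^6 = (13^3)^2 = 2197^2 = 4826809
13^7 = 13 * 13^6 = 13 * 4826809 = 62748517
13^14 = (13^7)^2 = 62748517^2 = 3937376385699289
13^15 = 13 * 13^14 = 13 * 3937376385699289 = 51185893014090757
13^30 = (13^15)^2 = 51185893014090757^2 = 2619995643649944960380551432833049

Result: 2619995643649944960380551432833049
Multiplications needed: 7 (7 lines after 13^1)

13^30 = 2619995643649944960380551432833049. Using exponentiation by squaring, this requires 7 multiplications. The key idea: if the exponent is even, square the half-power; if odd, multiply by the base once.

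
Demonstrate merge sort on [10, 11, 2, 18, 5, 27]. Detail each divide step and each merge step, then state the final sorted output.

Merge sort trace:

Split: [10, 11, 2, 18, 5, 27] -> [10, 11, 2] and [18, 5, 27]
  Split: [10, 11, 2] -> [10] and [11, 2]
    Split: [11, 2] -> [11] and [2]
    Merge: [11] + [2] -> [2, 11]
  Merge: [10] + [2, 11] -> [2, 10, 11]
  Split: [18, 5, 27] -> [18] and [5, 27]
    Split: [5, 27] -> [5] and [27]
    Merge: [5] + [27] -> [5, 27]
  Merge: [18] + [5, 27] -> [5, 18, 27]
Merge: [2, 10, 11] + [5, 18, 27] -> [2, 5, 10, 11, 18, 27]

Final sorted array: [2, 5, 10, 11, 18, 27]

The merge sort proceeds by recursively splitting the array and merging sorted halves.
After all merges, the sorted array is [2, 5, 10, 11, 18, 27].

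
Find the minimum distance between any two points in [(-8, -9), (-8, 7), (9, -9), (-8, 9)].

Computing all pairwise distances among 4 points:

d((-8, -9), (-8, 7)) = 16.0
d((-8, -9), (9, -9)) = 17.0
d((-8, -9), (-8, 9)) = 18.0
d((-8, 7), (9, -9)) = 23.3452
d((-8, 7), (-8, 9)) = 2.0 <-- minimum
d((9, -9), (-8, 9)) = 24.7588

Closest pair: (-8, 7) and (-8, 9) with distance 2.0

The closest pair is (-8, 7) and (-8, 9) with Euclidean distance 2.0. For 4 points, brute-force pairwise comparison is shown above. For large n, the divide-and-conquer algorithm (sort by x, recurse on halves, check the dividing strip) achieves O(n log n).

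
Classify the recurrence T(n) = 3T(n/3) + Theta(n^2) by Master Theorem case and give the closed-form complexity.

Master Theorem for T(n) = 3T(n/3) + O(n^2):

a = 3, b = 3, c = 2
log_b(a) = log_3(3) = 1.0000

Case 3: c = 2 > log_3(3) = 1.0000
T(n) = O(n^2) = O(n^2)

For T(n) = 3T(n/3) + O(n^2): log_3(3) = 1.0000. This is Case 3 of the Master Theorem (c > log_b(a), work dominated by root), giving O(n^2).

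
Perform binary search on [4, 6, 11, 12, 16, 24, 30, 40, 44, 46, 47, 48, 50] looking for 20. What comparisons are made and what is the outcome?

Binary search for 20 in [4, 6, 11, 12, 16, 24, 30, 40, 44, 46, 47, 48, 50]:

lo=0, hi=12, mid=6, arr[mid]=30 -> 30 > 20, search left half
lo=0, hi=5, mid=2, arr[mid]=11 -> 11 < 20, search right half
lo=3, hi=5, mid=4, arr[mid]=16 -> 16 < 20, search right half
lo=5, hi=5, mid=5, arr[mid]=24 -> 24 > 20, search left half
lo=5 > hi=4, target 20 not found

Binary search determines that 20 is not in the array after 4 comparisons. The search space was exhausted without finding the target.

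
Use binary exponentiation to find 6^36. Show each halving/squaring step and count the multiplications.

Computing 6^36 by squaring (build up from 6^1; each line after the first costs one multiplication):

6^1 = 6
6^2 = (6^1)^2 = 6^2 = 36
6^4 = (6^2)^2 = 36^2 = 1296
6^8 = (6^4)^2 = 1296^2 = 1679616
6^9 = 6 * 6^8 = 6 * 1679616 = 10077696
6^18 = (6^9)^2 = 10077696^2 = 101559956668416
6^36 = (6^18)^2 = 101559956668416^2 = 10314424798490535546171949056

Result: 10314424798490535546171949056
Multiplications needed: 6 (6 lines after 6^1)

6^36 = 10314424798490535546171949056. Using exponentiation by squaring, this requires 6 multiplications. The key idea: if the exponent is even, square the half-power; if odd, multiply by the base once.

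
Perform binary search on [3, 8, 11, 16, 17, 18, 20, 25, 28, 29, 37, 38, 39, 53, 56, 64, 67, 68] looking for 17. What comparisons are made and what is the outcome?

Binary search for 17 in [3, 8, 11, 16, 17, 18, 20, 25, 28, 29, 37, 38, 39, 53, 56, 64, 67, 68]:

lo=0, hi=17, mid=8, arr[mid]=28 -> 28 > 17, search left half
lo=0, hi=7, mid=3, arr[mid]=16 -> 16 < 17, search right half
lo=4, hi=7, mid=5, arr[mid]=18 -> 18 > 17, search left half
lo=4, hi=4, mid=4, arr[mid]=17 -> Found target at index 4!

Binary search finds 17 at index 4 after 4 comparisons. The search repeatedly halves the search space by comparing with the middle element.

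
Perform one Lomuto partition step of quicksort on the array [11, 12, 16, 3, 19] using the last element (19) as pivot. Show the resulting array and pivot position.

Lomuto partition with pivot = 19:

Initial array: [11, 12, 16, 3, 19]

arr[0]=11 <= 19: swap with position 0, array becomes [11, 12, 16, 3, 19]
arr[1]=12 <= 19: swap with position 1, array becomes [11, 12, 16, 3, 19]
arr[2]=16 <= 19: swap with position 2, array becomes [11, 12, 16, 3, 19]
arr[3]=3 <= 19: swap with position 3, array becomes [11, 12, 16, 3, 19]

Place pivot at position 4: [11, 12, 16, 3, 19]
Pivot position: 4

After partitioning with pivot 19, the array becomes [11, 12, 16, 3, 19]. The pivot is placed at index 4. All elements to the left of the pivot are <= 19, and all elements to the right are > 19.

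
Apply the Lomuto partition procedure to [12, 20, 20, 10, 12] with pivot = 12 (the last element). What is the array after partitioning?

Lomuto partition with pivot = 12:

Initial array: [12, 20, 20, 10, 12]

arr[0]=12 <= 12: swap with position 0, array becomes [12, 20, 20, 10, 12]
arr[1]=20 > 12: no swap
arr[2]=20 > 12: no swap
arr[3]=10 <= 12: swap with position 1, array becomes [12, 10, 20, 20, 12]

Place pivot at position 2: [12, 10, 12, 20, 20]
Pivot position: 2

After partitioning with pivot 12, the array becomes [12, 10, 12, 20, 20]. The pivot is placed at index 2. All elements to the left of the pivot are <= 12, and all elements to the right are > 12.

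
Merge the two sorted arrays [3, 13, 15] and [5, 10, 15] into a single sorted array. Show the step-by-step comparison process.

Merging process:

Compare 3 vs 5: take 3 from left. Merged: [3]
Compare 13 vs 5: take 5 from right. Merged: [3, 5]
Compare 13 vs 10: take 10 from right. Merged: [3, 5, 10]
Compare 13 vs 15: take 13 from left. Merged: [3, 5, 10, 13]
Compare 15 vs 15: take 15 from left. Merged: [3, 5, 10, 13, 15]
Append remaining from right: [15]. Merged: [3, 5, 10, 13, 15, 15]

Final merged array: [3, 5, 10, 13, 15, 15]
Total comparisons: 5

The merged array is [3, 5, 10, 13, 15, 15], requiring 5 comparisons. The merge step runs in O(n) time where n is the total number of elements.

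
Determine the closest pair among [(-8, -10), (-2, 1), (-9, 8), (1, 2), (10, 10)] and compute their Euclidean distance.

Computing all pairwise distances among 5 points:

d((-8, -10), (-2, 1)) = 12.53
d((-8, -10), (-9, 8)) = 18.0278
d((-8, -10), (1, 2)) = 15.0
d((-8, -10), (10, 10)) = 26.9072
d((-2, 1), (-9, 8)) = 9.8995
d((-2, 1), (1, 2)) = 3.1623 <-- minimum
d((-2, 1), (10, 10)) = 15.0
d((-9, 8), (1, 2)) = 11.6619
d((-9, 8), (10, 10)) = 19.105
d((1, 2), (10, 10)) = 12.0416

Closest pair: (-2, 1) and (1, 2) with distance 3.1623

The closest pair is (-2, 1) and (1, 2) with Euclidean distance 3.1623. For 5 points, brute-force pairwise comparison is shown above. For large n, the divide-and-conquer algorithm (sort by x, recurse on halves, check the dividing strip) achieves O(n log n).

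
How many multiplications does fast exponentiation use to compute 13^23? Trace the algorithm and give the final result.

Computing 13^23 by squaring (build up from 13^1; each line after the first costs one multiplication):

13^1 = 13
13^2 = (13^1)^2 = 13^2 = 169
13^4 = (13^2)^2 = 169^2 = 28561
13^5 = 13 * 13^4 = 13 * 28561 = 371293
13^10 = (13^5)^2 = 371293^2 = 137858491849
13^11 = 13 * 13^10 = 13 * 137858491849 = 1792160394037
13^22 = (13^11)^2 = 1792160394037^2 = 3211838877954855105157369
13^23 = 13 * 13^22 = 13 * 3211838877954855105157369 = 41753905413413116367045797

Result: 41753905413413116367045797
Multiplications needed: 7 (7 lines after 13^1)

13^23 = 41753905413413116367045797. Using exponentiation by squaring, this requires 7 multiplications. The key idea: if the exponent is even, square the half-power; if odd, multiply by the base once.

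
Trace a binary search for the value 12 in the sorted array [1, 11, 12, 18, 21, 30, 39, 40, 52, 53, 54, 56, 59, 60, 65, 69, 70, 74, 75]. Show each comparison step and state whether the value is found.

Binary search for 12 in [1, 11, 12, 18, 21, 30, 39, 40, 52, 53, 54, 56, 59, 60, 65, 69, 70, 74, 75]:

lo=0, hi=18, mid=9, arr[mid]=53 -> 53 > 12, search left half
lo=0, hi=8, mid=4, arr[mid]=21 -> 21 > 12, search left half
lo=0, hi=3, mid=1, arr[mid]=11 -> 11 < 12, search right half
lo=2, hi=3, mid=2, arr[mid]=12 -> Found target at index 2!

Binary search finds 12 at index 2 after 4 comparisons. The search repeatedly halves the search space by comparing with the middle element.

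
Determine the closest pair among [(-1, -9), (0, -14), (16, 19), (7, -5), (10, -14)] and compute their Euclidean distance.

Computing all pairwise distances among 5 points:

d((-1, -9), (0, -14)) = 5.099 <-- minimum
d((-1, -9), (16, 19)) = 32.7567
d((-1, -9), (7, -5)) = 8.9443
d((-1, -9), (10, -14)) = 12.083
d((0, -14), (16, 19)) = 36.6742
d((0, -14), (7, -5)) = 11.4018
d((0, -14), (10, -14)) = 10.0
d((16, 19), (7, -5)) = 25.632
d((16, 19), (10, -14)) = 33.541
d((7, -5), (10, -14)) = 9.4868

Closest pair: (-1, -9) and (0, -14) with distance 5.099

The closest pair is (-1, -9) and (0, -14) with Euclidean distance 5.099. For 5 points, brute-force pairwise comparison is shown above. For large n, the divide-and-conquer algorithm (sort by x, recurse on halves, check the dividing strip) achieves O(n log n).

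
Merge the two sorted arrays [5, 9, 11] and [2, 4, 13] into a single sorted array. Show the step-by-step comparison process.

Merging process:

Compare 5 vs 2: take 2 from right. Merged: [2]
Compare 5 vs 4: take 4 from right. Merged: [2, 4]
Compare 5 vs 13: take 5 from left. Merged: [2, 4, 5]
Compare 9 vs 13: take 9 from left. Merged: [2, 4, 5, 9]
Compare 11 vs 13: take 11 from left. Merged: [2, 4, 5, 9, 11]
Append remaining from right: [13]. Merged: [2, 4, 5, 9, 11, 13]

Final merged array: [2, 4, 5, 9, 11, 13]
Total comparisons: 5

The merged array is [2, 4, 5, 9, 11, 13], requiring 5 comparisons. The merge step runs in O(n) time where n is the total number of elements.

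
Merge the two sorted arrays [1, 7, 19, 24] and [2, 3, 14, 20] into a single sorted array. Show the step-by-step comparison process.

Merging process:

Compare 1 vs 2: take 1 from left. Merged: [1]
Compare 7 vs 2: take 2 from right. Merged: [1, 2]
Compare 7 vs 3: take 3 from right. Merged: [1, 2, 3]
Compare 7 vs 14: take 7 from left. Merged: [1, 2, 3, 7]
Compare 19 vs 14: take 14 from right. Merged: [1, 2, 3, 7, 14]
Compare 19 vs 20: take 19 from left. Merged: [1, 2, 3, 7, 14, 19]
Compare 24 vs 20: take 20 from right. Merged: [1, 2, 3, 7, 14, 19, 20]
Append remaining from left: [24]. Merged: [1, 2, 3, 7, 14, 19, 20, 24]

Final merged array: [1, 2, 3, 7, 14, 19, 20, 24]
Total comparisons: 7

The merged array is [1, 2, 3, 7, 14, 19, 20, 24], requiring 7 comparisons. The merge step runs in O(n) time where n is the total number of elements.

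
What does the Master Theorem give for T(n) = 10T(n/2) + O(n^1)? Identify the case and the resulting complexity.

Master Theorem for T(n) = 10T(n/2) + O(n^1):

a = 10, b = 2, c = 1
log_b(a) = log_2(10) = 3.3219

Case 1: c = 1 < log_2(10) = 3.3219
T(n) = O(n^(log_2 10))

For T(n) = 10T(n/2) + O(n^1): log_2(10) = 3.3219. This is Case 1 of the Master Theorem (c < log_b(a), work dominated by leaves), giving O(n^(log_2 10)).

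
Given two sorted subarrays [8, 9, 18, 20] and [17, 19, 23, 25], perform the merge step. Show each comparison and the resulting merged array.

Merging process:

Compare 8 vs 17: take 8 from left. Merged: [8]
Compare 9 vs 17: take 9 from left. Merged: [8, 9]
Compare 18 vs 17: take 17 from right. Merged: [8, 9, 17]
Compare 18 vs 19: take 18 from left. Merged: [8, 9, 17, 18]
Compare 20 vs 19: take 19 from right. Merged: [8, 9, 17, 18, 19]
Compare 20 vs 23: take 20 from left. Merged: [8, 9, 17, 18, 19, 20]
Append remaining from right: [23, 25]. Merged: [8, 9, 17, 18, 19, 20, 23, 25]

Final merged array: [8, 9, 17, 18, 19, 20, 23, 25]
Total comparisons: 6

The merged array is [8, 9, 17, 18, 19, 20, 23, 25], requiring 6 comparisons. The merge step runs in O(n) time where n is the total number of elements.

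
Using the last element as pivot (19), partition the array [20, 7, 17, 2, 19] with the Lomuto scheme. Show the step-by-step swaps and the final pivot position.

Lomuto partition with pivot = 19:

Initial array: [20, 7, 17, 2, 19]

arr[0]=20 > 19: no swap
arr[1]=7 <= 19: swap with position 0, array becomes [7, 20, 17, 2, 19]
arr[2]=17 <= 19: swap with position 1, array becomes [7, 17, 20, 2, 19]
arr[3]=2 <= 19: swap with position 2, array becomes [7, 17, 2, 20, 19]

Place pivot at position 3: [7, 17, 2, 19, 20]
Pivot position: 3

After partitioning with pivot 19, the array becomes [7, 17, 2, 19, 20]. The pivot is placed at index 3. All elements to the left of the pivot are <= 19, and all elements to the right are > 19.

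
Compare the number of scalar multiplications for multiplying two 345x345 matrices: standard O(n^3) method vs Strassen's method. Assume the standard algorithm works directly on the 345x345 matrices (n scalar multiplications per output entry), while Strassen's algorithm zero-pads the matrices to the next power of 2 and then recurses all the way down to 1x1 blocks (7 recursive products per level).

Matrix multiplication for 345x345 matrices:

Strassen's algorithm requires power-of-2 dimensions. Pad 345x345 to 512x512 (next power of 2).

Standard algorithm: 345^3 = 41063625 multiplications
Strassen's algorithm: 7^(log2(512)) = 7^9 = 40353607 multiplications
Savings: 41063625 - 40353607 = 710018 multiplications

Standard: 41063625 multiplications (345^3). Strassen: 40353607 multiplications (7^9, after padding to 512x512). Strassen reduces 8 recursive multiplications to 7 at each level.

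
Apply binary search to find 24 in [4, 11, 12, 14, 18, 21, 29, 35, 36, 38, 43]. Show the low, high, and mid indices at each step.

Binary search for 24 in [4, 11, 12, 14, 18, 21, 29, 35, 36, 38, 43]:

lo=0, hi=10, mid=5, arr[mid]=21 -> 21 < 24, search right half
lo=6, hi=10, mid=8, arr[mid]=36 -> 36 > 24, search left half
lo=6, hi=7, mid=6, arr[mid]=29 -> 29 > 24, search left half
lo=6 > hi=5, target 24 not found

Binary search determines that 24 is not in the array after 3 comparisons. The search space was exhausted without finding the target.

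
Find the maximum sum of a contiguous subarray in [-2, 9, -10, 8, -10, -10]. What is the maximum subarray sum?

Using Kadane's algorithm on [-2, 9, -10, 8, -10, -10]:

Scanning through the array:
Position 1 (value 9): max_ending_here = 9, max_so_far = 9
Position 2 (value -10): max_ending_here = -1, max_so_far = 9
Position 3 (value 8): max_ending_here = 8, max_so_far = 9
Position 4 (value -10): max_ending_here = -2, max_so_far = 9
Position 5 (value -10): max_ending_here = -10, max_so_far = 9

Maximum subarray: [9]
Maximum sum: 9

The maximum subarray is [9] with sum 9. This subarray runs from index 1 to index 1.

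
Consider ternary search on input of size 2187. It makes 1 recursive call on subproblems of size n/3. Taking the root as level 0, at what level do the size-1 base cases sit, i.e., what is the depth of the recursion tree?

For divide and conquer with division factor 3:

Problem sizes at each level:
Level 0: 2187
Level 1: 729
Level 2: 243
Level 3: 81
Level 4: 27
Level 5: 9
Level 6: 3
Level 7: 1

The root is level 0 and the size-1 base case is level 7 (the tree spans levels 0 through 7, i.e. 8 levels counting the root), so the depth is the number of divisions: log_3(2187) = 7

The recursion tree depth is log_3(2187) = 7. At each level, the problem size is divided by 3, so it takes 7 divisions to reduce to a base case of size 1. The algorithm makes 1 recursive call at each level.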